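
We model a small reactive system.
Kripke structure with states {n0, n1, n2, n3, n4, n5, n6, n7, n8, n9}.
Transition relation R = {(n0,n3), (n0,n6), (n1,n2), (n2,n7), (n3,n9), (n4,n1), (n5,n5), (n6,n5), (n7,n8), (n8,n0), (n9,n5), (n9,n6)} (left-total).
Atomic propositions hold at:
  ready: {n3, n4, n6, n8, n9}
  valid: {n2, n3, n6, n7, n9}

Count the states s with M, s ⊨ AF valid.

AF valid: least fixpoint, start Z0 = {n2, n3, n6, n7, n9}, add states with every successor in Z. Z1 = {n0, n1, n2, n3, n6, n7, n9}; Z2 = {n0, n1, n2, n3, n4, n6, n7, n8, n9}; fixed.
Sat(AF valid) = {n0, n1, n2, n3, n4, n6, n7, n8, n9}
|Sat(AF valid)| = |{n0, n1, n2, n3, n4, n6, n7, n8, n9}| = 9.

9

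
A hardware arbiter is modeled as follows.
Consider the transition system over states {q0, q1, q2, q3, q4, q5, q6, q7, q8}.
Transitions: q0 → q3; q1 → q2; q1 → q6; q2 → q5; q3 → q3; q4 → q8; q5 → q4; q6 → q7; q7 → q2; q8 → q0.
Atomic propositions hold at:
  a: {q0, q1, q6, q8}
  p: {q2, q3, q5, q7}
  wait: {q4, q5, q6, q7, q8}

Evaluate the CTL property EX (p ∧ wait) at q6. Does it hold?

Sat(p ∧ wait) = {q5, q7}
Sat(EX (p ∧ wait)) = {s : some successor in {q5, q7}} = {q2, q6}
q6 ∈ Sat(EX (p ∧ wait)) = {q2, q6}, so the formula holds at q6.

Yes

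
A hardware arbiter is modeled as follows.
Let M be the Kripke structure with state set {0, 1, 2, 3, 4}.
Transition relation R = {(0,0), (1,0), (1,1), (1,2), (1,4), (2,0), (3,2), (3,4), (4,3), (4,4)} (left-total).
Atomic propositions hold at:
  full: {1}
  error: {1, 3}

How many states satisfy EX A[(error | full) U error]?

2

Sat(error | full) = {1, 3}
A[(error | full) U error]: least fixpoint, start Z0 = Sat(error) = {1, 3}, add states in Sat(error | full) with every successor in Z. Already a fixed point.
Sat(A[(error | full) U error]) = {1, 3}
Sat(EX A[(error | full) U error]) = {s : some successor in {1, 3}} = {1, 4}
|Sat(EX A[(error | full) U error])| = |{1, 4}| = 2.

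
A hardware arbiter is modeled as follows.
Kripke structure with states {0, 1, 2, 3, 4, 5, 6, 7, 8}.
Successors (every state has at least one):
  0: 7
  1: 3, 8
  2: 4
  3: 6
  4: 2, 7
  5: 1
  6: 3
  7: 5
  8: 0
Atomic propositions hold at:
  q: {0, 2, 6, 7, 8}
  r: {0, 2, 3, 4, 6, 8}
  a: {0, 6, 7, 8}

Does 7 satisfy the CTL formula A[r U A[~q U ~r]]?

Sat(~q) = {1, 3, 4, 5}
Sat(~r) = {1, 5, 7}
A[~q U ~r]: least fixpoint, start Z0 = Sat(~r) = {1, 5, 7}, add states in Sat(~q) with every successor in Z. Already a fixed point.
Sat(A[~q U ~r]) = {1, 5, 7}
A[r U A[~q U ~r]]: least fixpoint, start Z0 = Sat(A[~q U ~r]) = {1, 5, 7}, add states in Sat(r) with every successor in Z. Z1 = {0, 1, 5, 7}; Z2 = {0, 1, 5, 7, 8}; fixed.
Sat(A[r U A[~q U ~r]]) = {0, 1, 5, 7, 8}
7 ∈ Sat(A[r U A[~q U ~r]]) = {0, 1, 5, 7, 8}, so the formula holds at 7.

Yes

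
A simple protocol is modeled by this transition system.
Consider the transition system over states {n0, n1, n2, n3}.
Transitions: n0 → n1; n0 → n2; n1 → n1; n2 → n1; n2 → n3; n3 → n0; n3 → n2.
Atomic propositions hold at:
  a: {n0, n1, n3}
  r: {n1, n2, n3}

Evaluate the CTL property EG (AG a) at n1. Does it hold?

AG a: greatest fixpoint, start Z0 = {n0, n1, n3}, keep only states in Sat with every successor in Z. Z1 = {n1}; fixed.
Sat(AG a) = {n1}
EG (AG a): greatest fixpoint, start Z0 = {n1}, keep only states in Sat with some successor in Z. Already a fixed point.
Sat(EG (AG a)) = {n1}
n1 ∈ Sat(EG (AG a)) = {n1}, so the formula holds at n1.

Yes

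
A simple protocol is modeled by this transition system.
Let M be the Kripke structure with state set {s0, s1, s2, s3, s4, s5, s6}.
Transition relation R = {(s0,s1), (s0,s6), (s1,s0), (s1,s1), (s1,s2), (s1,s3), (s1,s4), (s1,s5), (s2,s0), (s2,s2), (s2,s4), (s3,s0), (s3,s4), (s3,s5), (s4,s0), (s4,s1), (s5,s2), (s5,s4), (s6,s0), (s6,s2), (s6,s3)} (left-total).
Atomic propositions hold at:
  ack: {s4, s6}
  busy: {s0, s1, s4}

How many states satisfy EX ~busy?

6

Sat(~busy) = {s2, s3, s5, s6}
Sat(EX ~busy) = {s : some successor in {s2, s3, s5, s6}} = {s0, s1, s2, s3, s5, s6}
|Sat(EX ~busy)| = |{s0, s1, s2, s3, s5, s6}| = 6.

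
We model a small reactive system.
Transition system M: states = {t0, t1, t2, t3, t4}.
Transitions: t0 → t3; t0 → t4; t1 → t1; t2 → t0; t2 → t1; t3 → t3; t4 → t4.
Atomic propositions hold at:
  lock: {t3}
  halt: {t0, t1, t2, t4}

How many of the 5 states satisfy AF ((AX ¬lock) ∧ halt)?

3

Sat(¬lock) = {t0, t1, t2, t4}
Sat(AX ¬lock) = {s : every successor in {t0, t1, t2, t4}} = {t1, t2, t4}
Sat((AX ¬lock) ∧ halt) = {t1, t2, t4}
AF ((AX ¬lock) ∧ halt): least fixpoint, start Z0 = {t1, t2, t4}, add states with every successor in Z. Already a fixed point.
Sat(AF ((AX ¬lock) ∧ halt)) = {t1, t2, t4}
|Sat(AF ((AX ¬lock) ∧ halt))| = |{t1, t2, t4}| = 3.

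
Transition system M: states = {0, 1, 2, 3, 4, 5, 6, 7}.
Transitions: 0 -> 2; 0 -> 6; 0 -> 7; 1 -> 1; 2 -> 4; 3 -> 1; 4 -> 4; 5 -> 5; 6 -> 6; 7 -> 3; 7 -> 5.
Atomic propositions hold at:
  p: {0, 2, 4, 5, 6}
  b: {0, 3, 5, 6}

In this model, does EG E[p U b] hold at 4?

E[p U b]: least fixpoint, start Z0 = Sat(b) = {0, 3, 5, 6}, add states in Sat(p) with some successor in Z. Already a fixed point.
Sat(E[p U b]) = {0, 3, 5, 6}
EG E[p U b]: greatest fixpoint, start Z0 = {0, 3, 5, 6}, keep only states in Sat with some successor in Z. Z1 = {0, 5, 6}; fixed.
Sat(EG E[p U b]) = {0, 5, 6}
4 ∉ Sat(EG E[p U b]) = {0, 5, 6}, so the formula does not hold at 4.

No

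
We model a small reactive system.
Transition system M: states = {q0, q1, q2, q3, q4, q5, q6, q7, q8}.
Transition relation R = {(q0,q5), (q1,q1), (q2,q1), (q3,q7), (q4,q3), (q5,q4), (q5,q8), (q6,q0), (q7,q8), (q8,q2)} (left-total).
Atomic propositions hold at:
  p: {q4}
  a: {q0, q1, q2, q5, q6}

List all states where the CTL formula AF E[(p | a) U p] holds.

{q0, q4, q5, q6}

Sat(p | a) = {q0, q1, q2, q4, q5, q6}
E[(p | a) U p]: least fixpoint, start Z0 = Sat(p) = {q4}, add states in Sat(p | a) with some successor in Z. Z1 = {q4, q5}; Z2 = {q0, q4, q5}; Z3 = {q0, q4, q5, q6}; fixed.
Sat(E[(p | a) U p]) = {q0, q4, q5, q6}
AF E[(p | a) U p]: least fixpoint, start Z0 = {q0, q4, q5, q6}, add states with every successor in Z. Already a fixed point.
Sat(AF E[(p | a) U p]) = {q0, q4, q5, q6}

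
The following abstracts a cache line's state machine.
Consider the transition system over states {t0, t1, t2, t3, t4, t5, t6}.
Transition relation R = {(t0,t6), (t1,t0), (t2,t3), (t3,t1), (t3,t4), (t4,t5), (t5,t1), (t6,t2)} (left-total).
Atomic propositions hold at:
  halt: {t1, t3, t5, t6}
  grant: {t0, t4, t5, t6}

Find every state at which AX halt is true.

Sat(AX halt) = {s : every successor in {t1, t3, t5, t6}} = {t0, t2, t4, t5}

{t0, t2, t4, t5}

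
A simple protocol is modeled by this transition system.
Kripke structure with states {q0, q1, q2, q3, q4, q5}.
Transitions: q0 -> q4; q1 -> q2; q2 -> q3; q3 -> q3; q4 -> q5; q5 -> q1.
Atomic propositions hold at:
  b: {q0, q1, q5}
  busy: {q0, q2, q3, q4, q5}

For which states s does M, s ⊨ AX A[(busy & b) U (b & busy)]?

Sat(busy & b) = {q0, q5}
Sat(b & busy) = {q0, q5}
A[(busy & b) U (b & busy)]: least fixpoint, start Z0 = Sat((b & busy)) = {q0, q5}, add states in Sat(busy & b) with every successor in Z. Already a fixed point.
Sat(A[(busy & b) U (b & busy)]) = {q0, q5}
Sat(AX A[(busy & b) U (b & busy)]) = {s : every successor in {q0, q5}} = {q4}

{q4}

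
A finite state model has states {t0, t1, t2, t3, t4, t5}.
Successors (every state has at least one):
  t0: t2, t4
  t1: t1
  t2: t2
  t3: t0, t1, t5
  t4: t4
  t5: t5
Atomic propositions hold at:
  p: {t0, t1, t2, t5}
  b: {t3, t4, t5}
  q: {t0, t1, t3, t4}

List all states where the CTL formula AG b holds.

{t4, t5}

AG b: greatest fixpoint, start Z0 = {t3, t4, t5}, keep only states in Sat with every successor in Z. Z1 = {t4, t5}; fixed.
Sat(AG b) = {t4, t5}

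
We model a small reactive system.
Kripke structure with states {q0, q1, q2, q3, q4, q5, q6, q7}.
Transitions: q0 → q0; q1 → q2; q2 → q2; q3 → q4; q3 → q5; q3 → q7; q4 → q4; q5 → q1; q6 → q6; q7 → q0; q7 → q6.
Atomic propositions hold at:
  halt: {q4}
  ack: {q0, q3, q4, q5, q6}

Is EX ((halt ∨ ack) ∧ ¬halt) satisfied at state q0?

Sat(halt ∨ ack) = {q0, q3, q4, q5, q6}
Sat(¬halt) = {q0, q1, q2, q3, q5, q6, q7}
Sat((halt ∨ ack) ∧ ¬halt) = {q0, q3, q5, q6}
Sat(EX ((halt ∨ ack) ∧ ¬halt)) = {s : some successor in {q0, q3, q5, q6}} = {q0, q3, q6, q7}
q0 ∈ Sat(EX ((halt ∨ ack) ∧ ¬halt)) = {q0, q3, q6, q7}, so the formula holds at q0.

Yes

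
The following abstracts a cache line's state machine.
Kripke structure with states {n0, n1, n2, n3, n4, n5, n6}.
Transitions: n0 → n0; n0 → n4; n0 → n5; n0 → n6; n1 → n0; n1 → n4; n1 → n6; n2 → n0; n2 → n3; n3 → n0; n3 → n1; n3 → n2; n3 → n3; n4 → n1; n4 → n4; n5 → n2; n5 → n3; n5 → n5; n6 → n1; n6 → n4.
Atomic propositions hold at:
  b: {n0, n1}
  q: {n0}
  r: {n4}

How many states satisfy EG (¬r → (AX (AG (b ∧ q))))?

Sat(¬r) = {n0, n1, n2, n3, n5, n6}
Sat(b ∧ q) = {n0}
AG (b ∧ q): greatest fixpoint, start Z0 = {n0}, keep only states in Sat with every successor in Z. Z1 = ∅; fixed.
Sat(AG (b ∧ q)) = ∅
Sat(AX (AG (b ∧ q))) = {s : every successor in ∅} = ∅
Sat(¬r → (AX (AG (b ∧ q)))) = {n4}
EG (¬r → (AX (AG (b ∧ q)))): greatest fixpoint, start Z0 = {n4}, keep only states in Sat with some successor in Z. Already a fixed point.
Sat(EG (¬r → (AX (AG (b ∧ q))))) = {n4}
|Sat(EG (¬r → (AX (AG (b ∧ q)))))| = |{n4}| = 1.

1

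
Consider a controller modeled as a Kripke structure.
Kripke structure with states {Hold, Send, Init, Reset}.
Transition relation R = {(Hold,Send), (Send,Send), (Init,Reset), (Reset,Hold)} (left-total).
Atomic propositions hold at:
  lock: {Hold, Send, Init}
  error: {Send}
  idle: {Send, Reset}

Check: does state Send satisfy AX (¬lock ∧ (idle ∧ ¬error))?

Sat(¬lock) = {Reset}
Sat(¬error) = {Hold, Init, Reset}
Sat(idle ∧ ¬error) = {Reset}
Sat(¬lock ∧ (idle ∧ ¬error)) = {Reset}
Sat(AX (¬lock ∧ (idle ∧ ¬error))) = {s : every successor in {Reset}} = {Init}
Send ∉ Sat(AX (¬lock ∧ (idle ∧ ¬error))) = {Init}, so the formula does not hold at Send.

No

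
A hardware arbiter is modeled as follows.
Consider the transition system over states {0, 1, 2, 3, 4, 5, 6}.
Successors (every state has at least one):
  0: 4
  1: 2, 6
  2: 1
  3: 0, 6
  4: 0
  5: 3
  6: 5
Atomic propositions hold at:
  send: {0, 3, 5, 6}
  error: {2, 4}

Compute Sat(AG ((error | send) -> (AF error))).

Sat(error | send) = {0, 2, 3, 4, 5, 6}
AF error: least fixpoint, start Z0 = {2, 4}, add states with every successor in Z. Z1 = {0, 2, 4}; fixed.
Sat(AF error) = {0, 2, 4}
Sat((error | send) -> (AF error)) = {0, 1, 2, 4}
AG ((error | send) -> (AF error)): greatest fixpoint, start Z0 = {0, 1, 2, 4}, keep only states in Sat with every successor in Z. Z1 = {0, 2, 4}; Z2 = {0, 4}; fixed.
Sat(AG ((error | send) -> (AF error))) = {0, 4}

{0, 4}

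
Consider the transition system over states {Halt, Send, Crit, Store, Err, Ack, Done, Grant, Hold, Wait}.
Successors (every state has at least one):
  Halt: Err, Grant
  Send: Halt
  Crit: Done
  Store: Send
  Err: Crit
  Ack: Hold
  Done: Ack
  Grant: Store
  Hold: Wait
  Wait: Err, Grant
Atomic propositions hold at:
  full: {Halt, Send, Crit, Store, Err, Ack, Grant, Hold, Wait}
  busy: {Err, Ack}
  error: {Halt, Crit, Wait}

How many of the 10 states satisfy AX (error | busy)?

Sat(error | busy) = {Halt, Crit, Err, Ack, Wait}
Sat(AX (error | busy)) = {s : every successor in {Halt, Crit, Err, Ack, Wait}} = {Send, Err, Done, Hold}
|Sat(AX (error | busy))| = |{Send, Err, Done, Hold}| = 4.

4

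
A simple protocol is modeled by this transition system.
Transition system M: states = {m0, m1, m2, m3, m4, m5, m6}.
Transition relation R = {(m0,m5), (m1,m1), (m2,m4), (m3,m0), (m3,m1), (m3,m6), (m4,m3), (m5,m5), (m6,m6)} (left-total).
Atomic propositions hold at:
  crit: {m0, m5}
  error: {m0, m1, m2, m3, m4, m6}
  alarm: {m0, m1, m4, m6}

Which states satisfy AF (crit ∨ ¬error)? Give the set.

{m0, m5}

Sat(¬error) = {m5}
Sat(crit ∨ ¬error) = {m0, m5}
AF (crit ∨ ¬error): least fixpoint, start Z0 = {m0, m5}, add states with every successor in Z. Already a fixed point.
Sat(AF (crit ∨ ¬error)) = {m0, m5}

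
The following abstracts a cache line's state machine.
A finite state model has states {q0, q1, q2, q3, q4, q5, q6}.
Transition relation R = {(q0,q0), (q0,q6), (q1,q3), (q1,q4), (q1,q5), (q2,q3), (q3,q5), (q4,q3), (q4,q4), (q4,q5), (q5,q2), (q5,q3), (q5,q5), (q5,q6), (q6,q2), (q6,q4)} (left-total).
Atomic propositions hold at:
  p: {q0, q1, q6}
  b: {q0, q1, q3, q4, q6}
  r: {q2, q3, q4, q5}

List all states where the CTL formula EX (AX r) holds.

{q0, q1, q2, q4, q5, q6}

Sat(AX r) = {s : every successor in {q2, q3, q4, q5}} = {q1, q2, q3, q4, q6}
Sat(EX (AX r)) = {s : some successor in {q1, q2, q3, q4, q6}} = {q0, q1, q2, q4, q5, q6}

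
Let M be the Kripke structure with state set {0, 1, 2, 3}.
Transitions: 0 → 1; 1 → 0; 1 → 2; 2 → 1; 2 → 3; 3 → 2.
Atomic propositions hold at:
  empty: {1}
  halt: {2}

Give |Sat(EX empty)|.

Sat(EX empty) = {s : some successor in {1}} = {0, 2}
|Sat(EX empty)| = |{0, 2}| = 2.

2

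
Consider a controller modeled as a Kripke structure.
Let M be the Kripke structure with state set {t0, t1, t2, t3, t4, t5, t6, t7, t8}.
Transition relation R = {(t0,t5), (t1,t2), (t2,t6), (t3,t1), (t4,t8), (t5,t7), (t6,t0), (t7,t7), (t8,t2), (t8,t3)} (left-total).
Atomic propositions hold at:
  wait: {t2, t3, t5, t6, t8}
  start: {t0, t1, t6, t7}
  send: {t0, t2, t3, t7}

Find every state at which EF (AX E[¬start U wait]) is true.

{t0, t1, t2, t3, t4, t6, t8}

Sat(¬start) = {t2, t3, t4, t5, t8}
E[¬start U wait]: least fixpoint, start Z0 = Sat(wait) = {t2, t3, t5, t6, t8}, add states in Sat(¬start) with some successor in Z. Z1 = {t2, t3, t4, t5, t6, t8}; fixed.
Sat(E[¬start U wait]) = {t2, t3, t4, t5, t6, t8}
Sat(AX E[¬start U wait]) = {s : every successor in {t2, t3, t4, t5, t6, t8}} = {t0, t1, t2, t4, t8}
EF (AX E[¬start U wait]): least fixpoint, start Z0 = {t0, t1, t2, t4, t8}, add states with some successor in Z. Z1 = {t0, t1, t2, t3, t4, t6, t8}; fixed.
Sat(EF (AX E[¬start U wait])) = {t0, t1, t2, t3, t4, t6, t8}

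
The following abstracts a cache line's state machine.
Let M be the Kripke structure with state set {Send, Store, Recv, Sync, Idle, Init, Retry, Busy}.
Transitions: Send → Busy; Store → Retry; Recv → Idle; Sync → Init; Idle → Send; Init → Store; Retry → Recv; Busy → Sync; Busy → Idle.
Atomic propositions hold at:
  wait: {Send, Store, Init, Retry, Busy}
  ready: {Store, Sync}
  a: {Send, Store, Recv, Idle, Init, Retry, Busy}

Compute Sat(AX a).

{Send, Store, Recv, Sync, Idle, Init, Retry}

Sat(AX a) = {s : every successor in {Send, Store, Recv, Idle, Init, Retry, Busy}} = {Send, Store, Recv, Sync, Idle, Init, Retry}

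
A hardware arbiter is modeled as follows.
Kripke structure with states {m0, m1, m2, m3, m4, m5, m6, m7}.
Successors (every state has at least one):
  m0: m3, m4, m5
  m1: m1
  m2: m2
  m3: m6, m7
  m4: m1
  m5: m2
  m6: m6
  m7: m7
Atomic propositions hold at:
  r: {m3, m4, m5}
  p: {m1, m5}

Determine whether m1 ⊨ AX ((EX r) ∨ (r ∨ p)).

Yes

Sat(EX r) = {s : some successor in {m3, m4, m5}} = {m0}
Sat(r ∨ p) = {m1, m3, m4, m5}
Sat((EX r) ∨ (r ∨ p)) = {m0, m1, m3, m4, m5}
Sat(AX ((EX r) ∨ (r ∨ p))) = {s : every successor in {m0, m1, m3, m4, m5}} = {m0, m1, m4}
m1 ∈ Sat(AX ((EX r) ∨ (r ∨ p))) = {m0, m1, m4}, so the formula holds at m1.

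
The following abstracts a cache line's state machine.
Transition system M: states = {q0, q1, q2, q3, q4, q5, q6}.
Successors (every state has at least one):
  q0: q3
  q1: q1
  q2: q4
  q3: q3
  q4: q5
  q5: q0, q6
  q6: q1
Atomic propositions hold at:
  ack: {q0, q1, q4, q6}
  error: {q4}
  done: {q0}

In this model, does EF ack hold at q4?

Yes

EF ack: least fixpoint, start Z0 = {q0, q1, q4, q6}, add states with some successor in Z. Z1 = {q0, q1, q2, q4, q5, q6}; fixed.
Sat(EF ack) = {q0, q1, q2, q4, q5, q6}
q4 ∈ Sat(EF ack) = {q0, q1, q2, q4, q5, q6}, so the formula holds at q4.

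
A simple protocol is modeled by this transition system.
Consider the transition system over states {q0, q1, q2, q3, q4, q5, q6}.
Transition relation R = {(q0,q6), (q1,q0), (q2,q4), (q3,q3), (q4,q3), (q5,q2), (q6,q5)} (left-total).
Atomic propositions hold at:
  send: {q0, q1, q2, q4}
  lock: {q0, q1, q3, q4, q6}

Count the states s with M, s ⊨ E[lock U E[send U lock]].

E[send U lock]: least fixpoint, start Z0 = Sat(lock) = {q0, q1, q3, q4, q6}, add states in Sat(send) with some successor in Z. Z1 = {q0, q1, q2, q3, q4, q6}; fixed.
Sat(E[send U lock]) = {q0, q1, q2, q3, q4, q6}
E[lock U E[send U lock]]: least fixpoint, start Z0 = Sat(E[send U lock]) = {q0, q1, q2, q3, q4, q6}, add states in Sat(lock) with some successor in Z. Already a fixed point.
Sat(E[lock U E[send U lock]]) = {q0, q1, q2, q3, q4, q6}
|Sat(E[lock U E[send U lock]])| = |{q0, q1, q2, q3, q4, q6}| = 6.

6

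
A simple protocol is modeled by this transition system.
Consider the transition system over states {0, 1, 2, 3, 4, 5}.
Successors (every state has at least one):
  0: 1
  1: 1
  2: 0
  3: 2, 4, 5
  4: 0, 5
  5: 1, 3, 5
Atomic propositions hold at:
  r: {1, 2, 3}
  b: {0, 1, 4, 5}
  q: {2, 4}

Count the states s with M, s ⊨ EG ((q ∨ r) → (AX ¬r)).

Sat(q ∨ r) = {1, 2, 3, 4}
Sat(¬r) = {0, 4, 5}
Sat(AX ¬r) = {s : every successor in {0, 4, 5}} = {2, 4}
Sat((q ∨ r) → (AX ¬r)) = {0, 2, 4, 5}
EG ((q ∨ r) → (AX ¬r)): greatest fixpoint, start Z0 = {0, 2, 4, 5}, keep only states in Sat with some successor in Z. Z1 = {2, 4, 5}; Z2 = {4, 5}; fixed.
Sat(EG ((q ∨ r) → (AX ¬r))) = {4, 5}
|Sat(EG ((q ∨ r) → (AX ¬r)))| = |{4, 5}| = 2.

2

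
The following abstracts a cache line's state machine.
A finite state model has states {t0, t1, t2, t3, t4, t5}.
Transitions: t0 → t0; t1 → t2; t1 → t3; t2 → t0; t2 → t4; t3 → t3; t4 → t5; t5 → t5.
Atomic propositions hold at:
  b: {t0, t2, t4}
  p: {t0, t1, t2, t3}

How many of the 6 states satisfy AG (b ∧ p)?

Sat(b ∧ p) = {t0, t2}
AG (b ∧ p): greatest fixpoint, start Z0 = {t0, t2}, keep only states in Sat with every successor in Z. Z1 = {t0}; fixed.
Sat(AG (b ∧ p)) = {t0}
|Sat(AG (b ∧ p))| = |{t0}| = 1.

1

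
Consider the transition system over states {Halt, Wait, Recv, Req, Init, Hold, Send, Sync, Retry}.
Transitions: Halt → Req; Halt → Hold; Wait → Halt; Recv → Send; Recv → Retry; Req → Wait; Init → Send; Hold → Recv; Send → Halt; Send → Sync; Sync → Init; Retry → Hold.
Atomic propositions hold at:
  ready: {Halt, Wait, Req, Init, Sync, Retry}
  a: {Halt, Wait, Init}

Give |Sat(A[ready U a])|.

A[ready U a]: least fixpoint, start Z0 = Sat(a) = {Halt, Wait, Init}, add states in Sat(ready) with every successor in Z. Z1 = {Halt, Wait, Req, Init, Sync}; fixed.
Sat(A[ready U a]) = {Halt, Wait, Req, Init, Sync}
|Sat(A[ready U a])| = |{Halt, Wait, Req, Init, Sync}| = 5.

5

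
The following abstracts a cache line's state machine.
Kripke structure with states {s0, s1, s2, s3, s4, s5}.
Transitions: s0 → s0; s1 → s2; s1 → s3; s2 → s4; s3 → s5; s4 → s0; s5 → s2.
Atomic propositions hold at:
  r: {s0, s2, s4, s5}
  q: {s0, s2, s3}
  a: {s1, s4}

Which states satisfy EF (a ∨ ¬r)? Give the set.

Sat(¬r) = {s1, s3}
Sat(a ∨ ¬r) = {s1, s3, s4}
EF (a ∨ ¬r): least fixpoint, start Z0 = {s1, s3, s4}, add states with some successor in Z. Z1 = {s1, s2, s3, s4}; Z2 = {s1, s2, s3, s4, s5}; fixed.
Sat(EF (a ∨ ¬r)) = {s1, s2, s3, s4, s5}

{s1, s2, s3, s4, s5}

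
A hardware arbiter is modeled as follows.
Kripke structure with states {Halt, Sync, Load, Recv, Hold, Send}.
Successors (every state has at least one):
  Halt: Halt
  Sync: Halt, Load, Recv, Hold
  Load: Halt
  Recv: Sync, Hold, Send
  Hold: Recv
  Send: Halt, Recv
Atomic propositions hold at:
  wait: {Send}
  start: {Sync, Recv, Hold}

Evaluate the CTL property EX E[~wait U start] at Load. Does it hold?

Sat(~wait) = {Halt, Sync, Load, Recv, Hold}
E[~wait U start]: least fixpoint, start Z0 = Sat(start) = {Sync, Recv, Hold}, add states in Sat(~wait) with some successor in Z. Already a fixed point.
Sat(E[~wait U start]) = {Sync, Recv, Hold}
Sat(EX E[~wait U start]) = {s : some successor in {Sync, Recv, Hold}} = {Sync, Recv, Hold, Send}
Load ∉ Sat(EX E[~wait U start]) = {Sync, Recv, Hold, Send}, so the formula does not hold at Load.

No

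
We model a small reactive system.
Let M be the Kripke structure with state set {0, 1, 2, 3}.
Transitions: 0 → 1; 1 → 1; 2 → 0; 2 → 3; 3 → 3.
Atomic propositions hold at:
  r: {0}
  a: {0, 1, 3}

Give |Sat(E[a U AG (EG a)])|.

EG a: greatest fixpoint, start Z0 = {0, 1, 3}, keep only states in Sat with some successor in Z. Already a fixed point.
Sat(EG a) = {0, 1, 3}
AG (EG a): greatest fixpoint, start Z0 = {0, 1, 3}, keep only states in Sat with every successor in Z. Already a fixed point.
Sat(AG (EG a)) = {0, 1, 3}
E[a U AG (EG a)]: least fixpoint, start Z0 = Sat(AG (EG a)) = {0, 1, 3}, add states in Sat(a) with some successor in Z. Already a fixed point.
Sat(E[a U AG (EG a)]) = {0, 1, 3}
|Sat(E[a U AG (EG a)])| = |{0, 1, 3}| = 3.

3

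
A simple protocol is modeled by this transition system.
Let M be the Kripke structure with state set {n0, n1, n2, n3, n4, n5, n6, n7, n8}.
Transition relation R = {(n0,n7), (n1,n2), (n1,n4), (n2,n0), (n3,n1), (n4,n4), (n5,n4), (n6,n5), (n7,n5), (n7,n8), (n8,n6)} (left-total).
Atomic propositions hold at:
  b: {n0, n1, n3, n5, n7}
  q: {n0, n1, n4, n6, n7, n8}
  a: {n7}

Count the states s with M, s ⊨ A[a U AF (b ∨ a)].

8

Sat(b ∨ a) = {n0, n1, n3, n5, n7}
AF (b ∨ a): least fixpoint, start Z0 = {n0, n1, n3, n5, n7}, add states with every successor in Z. Z1 = {n0, n1, n2, n3, n5, n6, n7}; Z2 = {n0, n1, n2, n3, n5, n6, n7, n8}; fixed.
Sat(AF (b ∨ a)) = {n0, n1, n2, n3, n5, n6, n7, n8}
A[a U AF (b ∨ a)]: least fixpoint, start Z0 = Sat(AF (b ∨ a)) = {n0, n1, n2, n3, n5, n6, n7, n8}, add states in Sat(a) with every successor in Z. Already a fixed point.
Sat(A[a U AF (b ∨ a)]) = {n0, n1, n2, n3, n5, n6, n7, n8}
|Sat(A[a U AF (b ∨ a)])| = |{n0, n1, n2, n3, n5, n6, n7, n8}| = 8.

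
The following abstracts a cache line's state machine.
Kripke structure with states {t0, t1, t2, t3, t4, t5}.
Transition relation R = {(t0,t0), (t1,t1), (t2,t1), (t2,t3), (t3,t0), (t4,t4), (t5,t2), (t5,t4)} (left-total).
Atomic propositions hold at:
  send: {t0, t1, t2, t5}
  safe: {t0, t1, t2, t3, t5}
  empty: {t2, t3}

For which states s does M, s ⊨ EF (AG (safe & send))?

Sat(safe & send) = {t0, t1, t2, t5}
AG (safe & send): greatest fixpoint, start Z0 = {t0, t1, t2, t5}, keep only states in Sat with every successor in Z. Z1 = {t0, t1}; fixed.
Sat(AG (safe & send)) = {t0, t1}
EF (AG (safe & send)): least fixpoint, start Z0 = {t0, t1}, add states with some successor in Z. Z1 = {t0, t1, t2, t3}; Z2 = {t0, t1, t2, t3, t5}; fixed.
Sat(EF (AG (safe & send))) = {t0, t1, t2, t3, t5}

{t0, t1, t2, t3, t5}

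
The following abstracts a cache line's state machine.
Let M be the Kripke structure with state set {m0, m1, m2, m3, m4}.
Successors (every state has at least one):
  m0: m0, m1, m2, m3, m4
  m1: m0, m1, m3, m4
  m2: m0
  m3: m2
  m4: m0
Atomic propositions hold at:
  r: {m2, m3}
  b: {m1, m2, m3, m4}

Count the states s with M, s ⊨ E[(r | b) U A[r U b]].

4

Sat(r | b) = {m1, m2, m3, m4}
A[r U b]: least fixpoint, start Z0 = Sat(b) = {m1, m2, m3, m4}, add states in Sat(r) with every successor in Z. Already a fixed point.
Sat(A[r U b]) = {m1, m2, m3, m4}
E[(r | b) U A[r U b]]: least fixpoint, start Z0 = Sat(A[r U b]) = {m1, m2, m3, m4}, add states in Sat(r | b) with some successor in Z. Already a fixed point.
Sat(E[(r | b) U A[r U b]]) = {m1, m2, m3, m4}
|Sat(E[(r | b) U A[r U b]])| = |{m1, m2, m3, m4}| = 4.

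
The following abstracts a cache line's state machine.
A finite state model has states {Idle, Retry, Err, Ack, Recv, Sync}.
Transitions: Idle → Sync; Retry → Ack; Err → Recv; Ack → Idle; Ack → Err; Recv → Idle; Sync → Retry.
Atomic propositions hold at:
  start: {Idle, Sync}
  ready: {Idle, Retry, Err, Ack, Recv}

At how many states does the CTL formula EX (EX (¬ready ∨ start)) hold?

4

Sat(¬ready) = {Sync}
Sat(¬ready ∨ start) = {Idle, Sync}
Sat(EX (¬ready ∨ start)) = {s : some successor in {Idle, Sync}} = {Idle, Ack, Recv}
Sat(EX (EX (¬ready ∨ start))) = {s : some successor in {Idle, Ack, Recv}} = {Retry, Err, Ack, Recv}
|Sat(EX (EX (¬ready ∨ start)))| = |{Retry, Err, Ack, Recv}| = 4.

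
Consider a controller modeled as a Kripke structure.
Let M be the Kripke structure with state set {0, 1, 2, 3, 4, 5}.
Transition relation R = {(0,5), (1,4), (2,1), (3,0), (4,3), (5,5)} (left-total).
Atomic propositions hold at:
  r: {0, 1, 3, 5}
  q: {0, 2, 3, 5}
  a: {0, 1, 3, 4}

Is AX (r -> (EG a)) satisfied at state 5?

EG a: greatest fixpoint, start Z0 = {0, 1, 3, 4}, keep only states in Sat with some successor in Z. Z1 = {1, 3, 4}; Z2 = {1, 4}; Z3 = {1}; Z4 = ∅; fixed.
Sat(EG a) = ∅
Sat(r -> (EG a)) = {2, 4}
Sat(AX (r -> (EG a))) = {s : every successor in {2, 4}} = {1}
5 ∉ Sat(AX (r -> (EG a))) = {1}, so the formula does not hold at 5.

No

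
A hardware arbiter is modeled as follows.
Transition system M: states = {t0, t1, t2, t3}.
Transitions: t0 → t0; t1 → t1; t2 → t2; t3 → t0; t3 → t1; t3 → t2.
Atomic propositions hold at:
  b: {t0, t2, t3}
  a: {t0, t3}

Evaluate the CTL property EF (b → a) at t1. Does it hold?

Sat(b → a) = {t0, t1, t3}
EF (b → a): least fixpoint, start Z0 = {t0, t1, t3}, add states with some successor in Z. Already a fixed point.
Sat(EF (b → a)) = {t0, t1, t3}
t1 ∈ Sat(EF (b → a)) = {t0, t1, t3}, so the formula holds at t1.

Yes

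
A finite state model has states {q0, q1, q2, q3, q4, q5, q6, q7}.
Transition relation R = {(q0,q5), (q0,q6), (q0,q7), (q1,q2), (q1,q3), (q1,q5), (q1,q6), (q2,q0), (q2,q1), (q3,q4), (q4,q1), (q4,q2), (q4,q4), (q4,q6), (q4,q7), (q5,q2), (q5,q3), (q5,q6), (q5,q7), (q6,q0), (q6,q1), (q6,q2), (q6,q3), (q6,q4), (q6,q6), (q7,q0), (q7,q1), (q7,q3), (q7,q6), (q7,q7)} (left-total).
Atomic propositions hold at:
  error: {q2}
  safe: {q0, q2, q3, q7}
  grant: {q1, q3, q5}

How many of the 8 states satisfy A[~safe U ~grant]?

Sat(~safe) = {q1, q4, q5, q6}
Sat(~grant) = {q0, q2, q4, q6, q7}
A[~safe U ~grant]: least fixpoint, start Z0 = Sat(~grant) = {q0, q2, q4, q6, q7}, add states in Sat(~safe) with every successor in Z. Already a fixed point.
Sat(A[~safe U ~grant]) = {q0, q2, q4, q6, q7}
|Sat(A[~safe U ~grant])| = |{q0, q2, q4, q6, q7}| = 5.

5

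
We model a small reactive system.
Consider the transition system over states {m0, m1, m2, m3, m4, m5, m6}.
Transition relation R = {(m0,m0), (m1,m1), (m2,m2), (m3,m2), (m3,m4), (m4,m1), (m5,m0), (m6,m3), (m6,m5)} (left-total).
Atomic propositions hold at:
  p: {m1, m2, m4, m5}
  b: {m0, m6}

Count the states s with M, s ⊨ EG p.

3

EG p: greatest fixpoint, start Z0 = {m1, m2, m4, m5}, keep only states in Sat with some successor in Z. Z1 = {m1, m2, m4}; fixed.
Sat(EG p) = {m1, m2, m4}
|Sat(EG p)| = |{m1, m2, m4}| = 3.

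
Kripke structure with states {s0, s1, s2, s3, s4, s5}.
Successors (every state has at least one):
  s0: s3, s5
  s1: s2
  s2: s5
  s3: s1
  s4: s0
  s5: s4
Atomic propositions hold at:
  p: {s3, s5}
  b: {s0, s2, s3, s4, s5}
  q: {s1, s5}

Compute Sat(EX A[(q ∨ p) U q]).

Sat(q ∨ p) = {s1, s3, s5}
A[(q ∨ p) U q]: least fixpoint, start Z0 = Sat(q) = {s1, s5}, add states in Sat(q ∨ p) with every successor in Z. Z1 = {s1, s3, s5}; fixed.
Sat(A[(q ∨ p) U q]) = {s1, s3, s5}
Sat(EX A[(q ∨ p) U q]) = {s : some successor in {s1, s3, s5}} = {s0, s2, s3}

{s0, s2, s3}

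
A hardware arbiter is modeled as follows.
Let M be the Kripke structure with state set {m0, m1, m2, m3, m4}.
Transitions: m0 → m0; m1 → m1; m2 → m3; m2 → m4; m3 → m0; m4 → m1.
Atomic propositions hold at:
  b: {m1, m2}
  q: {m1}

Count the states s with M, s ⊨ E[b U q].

1

E[b U q]: least fixpoint, start Z0 = Sat(q) = {m1}, add states in Sat(b) with some successor in Z. Already a fixed point.
Sat(E[b U q]) = {m1}
|Sat(E[b U q])| = |{m1}| = 1.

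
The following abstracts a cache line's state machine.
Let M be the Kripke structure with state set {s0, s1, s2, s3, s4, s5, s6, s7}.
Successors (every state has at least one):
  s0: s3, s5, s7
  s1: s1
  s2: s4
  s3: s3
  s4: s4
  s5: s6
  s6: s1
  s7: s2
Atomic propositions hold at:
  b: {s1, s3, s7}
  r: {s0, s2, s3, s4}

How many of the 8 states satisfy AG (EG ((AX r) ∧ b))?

1

Sat(AX r) = {s : every successor in {s0, s2, s3, s4}} = {s2, s3, s4, s7}
Sat((AX r) ∧ b) = {s3, s7}
EG ((AX r) ∧ b): greatest fixpoint, start Z0 = {s3, s7}, keep only states in Sat with some successor in Z. Z1 = {s3}; fixed.
Sat(EG ((AX r) ∧ b)) = {s3}
AG (EG ((AX r) ∧ b)): greatest fixpoint, start Z0 = {s3}, keep only states in Sat with every successor in Z. Already a fixed point.
Sat(AG (EG ((AX r) ∧ b))) = {s3}
|Sat(AG (EG ((AX r) ∧ b)))| = |{s3}| = 1.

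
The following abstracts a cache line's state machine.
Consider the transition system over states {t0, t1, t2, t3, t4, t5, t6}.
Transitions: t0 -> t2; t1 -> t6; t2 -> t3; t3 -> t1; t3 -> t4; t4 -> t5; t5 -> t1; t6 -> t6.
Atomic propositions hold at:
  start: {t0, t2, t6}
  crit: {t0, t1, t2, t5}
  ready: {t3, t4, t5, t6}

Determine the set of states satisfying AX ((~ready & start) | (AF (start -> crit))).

{t0, t2, t3, t4, t5}

Sat(~ready) = {t0, t1, t2}
Sat(~ready & start) = {t0, t2}
Sat(start -> crit) = {t0, t1, t2, t3, t4, t5}
AF (start -> crit): least fixpoint, start Z0 = {t0, t1, t2, t3, t4, t5}, add states with every successor in Z. Already a fixed point.
Sat(AF (start -> crit)) = {t0, t1, t2, t3, t4, t5}
Sat((~ready & start) | (AF (start -> crit))) = {t0, t1, t2, t3, t4, t5}
Sat(AX ((~ready & start) | (AF (start -> crit)))) = {s : every successor in {t0, t1, t2, t3, t4, t5}} = {t0, t2, t3, t4, t5}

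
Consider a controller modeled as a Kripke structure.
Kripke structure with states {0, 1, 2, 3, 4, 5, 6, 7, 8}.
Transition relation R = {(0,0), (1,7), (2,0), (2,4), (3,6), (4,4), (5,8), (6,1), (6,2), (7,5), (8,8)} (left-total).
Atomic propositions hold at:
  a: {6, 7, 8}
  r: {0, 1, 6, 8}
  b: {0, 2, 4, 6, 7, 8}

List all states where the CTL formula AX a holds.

Sat(AX a) = {s : every successor in {6, 7, 8}} = {1, 3, 5, 8}

{1, 3, 5, 8}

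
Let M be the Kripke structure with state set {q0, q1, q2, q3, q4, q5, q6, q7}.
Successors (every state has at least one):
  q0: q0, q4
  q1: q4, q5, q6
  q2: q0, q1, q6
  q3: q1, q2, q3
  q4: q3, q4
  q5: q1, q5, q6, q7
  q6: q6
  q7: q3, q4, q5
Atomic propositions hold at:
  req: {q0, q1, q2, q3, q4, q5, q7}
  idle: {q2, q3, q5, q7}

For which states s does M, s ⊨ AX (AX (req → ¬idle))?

{q6}

Sat(¬idle) = {q0, q1, q4, q6}
Sat(req → ¬idle) = {q0, q1, q4, q6}
Sat(AX (req → ¬idle)) = {s : every successor in {q0, q1, q4, q6}} = {q0, q2, q6}
Sat(AX (AX (req → ¬idle))) = {s : every successor in {q0, q2, q6}} = {q6}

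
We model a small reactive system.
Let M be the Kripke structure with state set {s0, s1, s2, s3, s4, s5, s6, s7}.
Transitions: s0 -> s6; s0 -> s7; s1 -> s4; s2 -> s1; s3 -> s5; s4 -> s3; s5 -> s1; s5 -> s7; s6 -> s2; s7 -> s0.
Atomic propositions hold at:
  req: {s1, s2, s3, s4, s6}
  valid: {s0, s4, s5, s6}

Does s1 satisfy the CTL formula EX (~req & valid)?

No

Sat(~req) = {s0, s5, s7}
Sat(~req & valid) = {s0, s5}
Sat(EX (~req & valid)) = {s : some successor in {s0, s5}} = {s3, s7}
s1 ∉ Sat(EX (~req & valid)) = {s3, s7}, so the formula does not hold at s1.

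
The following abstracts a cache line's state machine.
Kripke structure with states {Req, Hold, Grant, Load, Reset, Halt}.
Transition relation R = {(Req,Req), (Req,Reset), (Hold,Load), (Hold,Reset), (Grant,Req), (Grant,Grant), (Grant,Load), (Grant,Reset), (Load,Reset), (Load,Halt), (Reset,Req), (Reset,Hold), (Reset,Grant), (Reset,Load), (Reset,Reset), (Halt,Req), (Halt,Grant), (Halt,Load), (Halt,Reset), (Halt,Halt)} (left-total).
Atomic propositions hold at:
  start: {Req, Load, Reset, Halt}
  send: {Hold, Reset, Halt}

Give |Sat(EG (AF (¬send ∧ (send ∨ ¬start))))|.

Sat(¬send) = {Req, Grant, Load}
Sat(¬start) = {Hold, Grant}
Sat(send ∨ ¬start) = {Hold, Grant, Reset, Halt}
Sat(¬send ∧ (send ∨ ¬start)) = {Grant}
AF (¬send ∧ (send ∨ ¬start)): least fixpoint, start Z0 = {Grant}, add states with every successor in Z. Already a fixed point.
Sat(AF (¬send ∧ (send ∨ ¬start))) = {Grant}
EG (AF (¬send ∧ (send ∨ ¬start))): greatest fixpoint, start Z0 = {Grant}, keep only states in Sat with some successor in Z. Already a fixed point.
Sat(EG (AF (¬send ∧ (send ∨ ¬start)))) = {Grant}
|Sat(EG (AF (¬send ∧ (send ∨ ¬start))))| = |{Grant}| = 1.

1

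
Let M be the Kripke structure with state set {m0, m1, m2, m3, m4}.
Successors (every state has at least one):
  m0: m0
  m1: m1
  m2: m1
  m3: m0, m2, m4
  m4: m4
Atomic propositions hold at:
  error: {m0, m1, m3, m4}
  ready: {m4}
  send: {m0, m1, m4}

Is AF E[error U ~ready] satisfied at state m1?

Yes

Sat(~ready) = {m0, m1, m2, m3}
E[error U ~ready]: least fixpoint, start Z0 = Sat(~ready) = {m0, m1, m2, m3}, add states in Sat(error) with some successor in Z. Already a fixed point.
Sat(E[error U ~ready]) = {m0, m1, m2, m3}
AF E[error U ~ready]: least fixpoint, start Z0 = {m0, m1, m2, m3}, add states with every successor in Z. Already a fixed point.
Sat(AF E[error U ~ready]) = {m0, m1, m2, m3}
m1 ∈ Sat(AF E[error U ~ready]) = {m0, m1, m2, m3}, so the formula holds at m1.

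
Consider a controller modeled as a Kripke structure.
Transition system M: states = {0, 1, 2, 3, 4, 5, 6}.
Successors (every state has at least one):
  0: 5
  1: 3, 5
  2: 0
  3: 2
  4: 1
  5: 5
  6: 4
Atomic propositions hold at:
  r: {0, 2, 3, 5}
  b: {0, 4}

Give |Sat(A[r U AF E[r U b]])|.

E[r U b]: least fixpoint, start Z0 = Sat(b) = {0, 4}, add states in Sat(r) with some successor in Z. Z1 = {0, 2, 4}; Z2 = {0, 2, 3, 4}; fixed.
Sat(E[r U b]) = {0, 2, 3, 4}
AF E[r U b]: least fixpoint, start Z0 = {0, 2, 3, 4}, add states with every successor in Z. Z1 = {0, 2, 3, 4, 6}; fixed.
Sat(AF E[r U b]) = {0, 2, 3, 4, 6}
A[r U AF E[r U b]]: least fixpoint, start Z0 = Sat(AF E[r U b]) = {0, 2, 3, 4, 6}, add states in Sat(r) with every successor in Z. Already a fixed point.
Sat(A[r U AF E[r U b]]) = {0, 2, 3, 4, 6}
|Sat(A[r U AF E[r U b]])| = |{0, 2, 3, 4, 6}| = 5.

5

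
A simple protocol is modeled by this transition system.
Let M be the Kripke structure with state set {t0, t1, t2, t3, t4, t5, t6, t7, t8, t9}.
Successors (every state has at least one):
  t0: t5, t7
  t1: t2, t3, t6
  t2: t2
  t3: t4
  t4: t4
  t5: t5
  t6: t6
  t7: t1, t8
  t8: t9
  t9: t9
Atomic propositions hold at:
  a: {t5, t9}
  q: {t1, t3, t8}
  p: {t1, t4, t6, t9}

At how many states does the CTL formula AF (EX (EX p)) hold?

Sat(EX p) = {s : some successor in {t1, t4, t6, t9}} = {t1, t3, t4, t6, t7, t8, t9}
Sat(EX (EX p)) = {s : some successor in {t1, t3, t4, t6, t7, t8, t9}} = {t0, t1, t3, t4, t6, t7, t8, t9}
AF (EX (EX p)): least fixpoint, start Z0 = {t0, t1, t3, t4, t6, t7, t8, t9}, add states with every successor in Z. Already a fixed point.
Sat(AF (EX (EX p))) = {t0, t1, t3, t4, t6, t7, t8, t9}
|Sat(AF (EX (EX p)))| = |{t0, t1, t3, t4, t6, t7, t8, t9}| = 8.

8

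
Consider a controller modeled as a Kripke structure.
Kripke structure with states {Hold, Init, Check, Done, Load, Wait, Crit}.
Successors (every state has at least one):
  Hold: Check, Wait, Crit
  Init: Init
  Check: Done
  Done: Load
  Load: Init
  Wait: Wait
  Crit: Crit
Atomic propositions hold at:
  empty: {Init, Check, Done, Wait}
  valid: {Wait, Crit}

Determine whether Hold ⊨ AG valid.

AG valid: greatest fixpoint, start Z0 = {Wait, Crit}, keep only states in Sat with every successor in Z. Already a fixed point.
Sat(AG valid) = {Wait, Crit}
Hold ∉ Sat(AG valid) = {Wait, Crit}, so the formula does not hold at Hold.

No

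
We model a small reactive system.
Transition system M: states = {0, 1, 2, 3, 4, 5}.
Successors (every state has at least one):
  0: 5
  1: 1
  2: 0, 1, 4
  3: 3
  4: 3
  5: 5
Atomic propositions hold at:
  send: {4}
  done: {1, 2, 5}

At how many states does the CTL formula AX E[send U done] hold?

3

E[send U done]: least fixpoint, start Z0 = Sat(done) = {1, 2, 5}, add states in Sat(send) with some successor in Z. Already a fixed point.
Sat(E[send U done]) = {1, 2, 5}
Sat(AX E[send U done]) = {s : every successor in {1, 2, 5}} = {0, 1, 5}
|Sat(AX E[send U done])| = |{0, 1, 5}| = 3.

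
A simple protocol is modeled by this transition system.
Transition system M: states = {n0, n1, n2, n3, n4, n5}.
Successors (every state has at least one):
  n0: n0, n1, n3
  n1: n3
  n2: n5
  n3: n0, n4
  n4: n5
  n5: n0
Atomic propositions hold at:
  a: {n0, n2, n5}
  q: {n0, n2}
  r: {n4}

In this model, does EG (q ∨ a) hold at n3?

Sat(q ∨ a) = {n0, n2, n5}
EG (q ∨ a): greatest fixpoint, start Z0 = {n0, n2, n5}, keep only states in Sat with some successor in Z. Already a fixed point.
Sat(EG (q ∨ a)) = {n0, n2, n5}
n3 ∉ Sat(EG (q ∨ a)) = {n0, n2, n5}, so the formula does not hold at n3.

No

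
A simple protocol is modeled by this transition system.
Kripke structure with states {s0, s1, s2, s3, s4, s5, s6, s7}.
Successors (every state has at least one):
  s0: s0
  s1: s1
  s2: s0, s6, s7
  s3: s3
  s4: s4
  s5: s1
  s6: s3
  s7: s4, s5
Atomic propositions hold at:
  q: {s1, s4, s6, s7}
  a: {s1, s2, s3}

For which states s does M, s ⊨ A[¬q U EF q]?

Sat(¬q) = {s0, s2, s3, s5}
EF q: least fixpoint, start Z0 = {s1, s4, s6, s7}, add states with some successor in Z. Z1 = {s1, s2, s4, s5, s6, s7}; fixed.
Sat(EF q) = {s1, s2, s4, s5, s6, s7}
A[¬q U EF q]: least fixpoint, start Z0 = Sat(EF q) = {s1, s2, s4, s5, s6, s7}, add states in Sat(¬q) with every successor in Z. Already a fixed point.
Sat(A[¬q U EF q]) = {s1, s2, s4, s5, s6, s7}

{s1, s2, s4, s5, s6, s7}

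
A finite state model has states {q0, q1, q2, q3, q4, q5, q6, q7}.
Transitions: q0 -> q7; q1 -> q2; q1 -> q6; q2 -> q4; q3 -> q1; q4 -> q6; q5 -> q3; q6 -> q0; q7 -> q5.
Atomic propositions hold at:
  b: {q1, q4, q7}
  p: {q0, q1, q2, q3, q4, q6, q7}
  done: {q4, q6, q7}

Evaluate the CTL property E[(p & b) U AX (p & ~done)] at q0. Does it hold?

No

Sat(p & b) = {q1, q4, q7}
Sat(~done) = {q0, q1, q2, q3, q5}
Sat(p & ~done) = {q0, q1, q2, q3}
Sat(AX (p & ~done)) = {s : every successor in {q0, q1, q2, q3}} = {q3, q5, q6}
E[(p & b) U AX (p & ~done)]: least fixpoint, start Z0 = Sat(AX (p & ~done)) = {q3, q5, q6}, add states in Sat(p & b) with some successor in Z. Z1 = {q1, q3, q4, q5, q6, q7}; fixed.
Sat(E[(p & b) U AX (p & ~done)]) = {q1, q3, q4, q5, q6, q7}
q0 ∉ Sat(E[(p & b) U AX (p & ~done)]) = {q1, q3, q4, q5, q6, q7}, so the formula does not hold at q0.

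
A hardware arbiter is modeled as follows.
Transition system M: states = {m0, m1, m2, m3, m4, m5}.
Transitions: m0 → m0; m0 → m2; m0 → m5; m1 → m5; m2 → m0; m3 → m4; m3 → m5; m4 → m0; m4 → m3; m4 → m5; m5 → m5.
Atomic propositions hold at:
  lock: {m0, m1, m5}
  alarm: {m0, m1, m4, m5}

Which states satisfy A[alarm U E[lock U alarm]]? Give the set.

E[lock U alarm]: least fixpoint, start Z0 = Sat(alarm) = {m0, m1, m4, m5}, add states in Sat(lock) with some successor in Z. Already a fixed point.
Sat(E[lock U alarm]) = {m0, m1, m4, m5}
A[alarm U E[lock U alarm]]: least fixpoint, start Z0 = Sat(E[lock U alarm]) = {m0, m1, m4, m5}, add states in Sat(alarm) with every successor in Z. Already a fixed point.
Sat(A[alarm U E[lock U alarm]]) = {m0, m1, m4, m5}

{m0, m1, m4, m5}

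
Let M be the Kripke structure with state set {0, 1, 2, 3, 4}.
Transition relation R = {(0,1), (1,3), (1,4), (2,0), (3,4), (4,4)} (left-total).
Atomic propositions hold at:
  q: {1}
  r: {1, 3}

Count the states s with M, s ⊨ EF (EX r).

3

Sat(EX r) = {s : some successor in {1, 3}} = {0, 1}
EF (EX r): least fixpoint, start Z0 = {0, 1}, add states with some successor in Z. Z1 = {0, 1, 2}; fixed.
Sat(EF (EX r)) = {0, 1, 2}
|Sat(EF (EX r))| = |{0, 1, 2}| = 3.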